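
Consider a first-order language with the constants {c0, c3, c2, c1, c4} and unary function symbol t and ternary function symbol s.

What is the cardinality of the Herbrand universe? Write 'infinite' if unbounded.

infinite

The signature has at least one function symbol (t, arity 1) and at least one constant (c0).
Iterating t gives infinitely many distinct ground terms: c0, t(c0), t(t(c0)), ...
So the Herbrand universe is infinite.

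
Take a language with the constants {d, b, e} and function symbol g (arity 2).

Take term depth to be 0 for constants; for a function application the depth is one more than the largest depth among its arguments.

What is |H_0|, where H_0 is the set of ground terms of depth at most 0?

Count level by level. With function symbols g/2, the terms of depth ≤ k are the 3 constants together with each function applied to depth-≤(k−1) tuples, so N_k = 3 + N_{k-1}^2.
N_0 = 3

3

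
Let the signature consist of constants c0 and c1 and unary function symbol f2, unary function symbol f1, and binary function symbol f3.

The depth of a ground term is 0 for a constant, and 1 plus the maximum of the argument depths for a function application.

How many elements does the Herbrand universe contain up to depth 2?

If N_k denotes the number of depth-≤k ground terms, the 2 constants give N_0 = 2, and each function symbol of arity r contributes N_{k-1}^r new terms at level k: N_k = 2 + N_{k-1} + N_{k-1} + N_{k-1}^2.
N_0 = 2
N_1 = 2 + 2 + 2 + 2^2 = 10
N_2 = 2 + 10 + 10 + 10^2 = 122

122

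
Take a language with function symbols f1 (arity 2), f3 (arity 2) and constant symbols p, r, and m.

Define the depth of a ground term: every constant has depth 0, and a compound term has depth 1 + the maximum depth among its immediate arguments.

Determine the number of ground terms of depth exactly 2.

Let N_k count ground terms of depth at most k. Each non-constant term of depth ≤ k is some function symbol applied to depth-≤(k−1) arguments, giving N_k = 3 + N_{k-1}^2 + N_{k-1}^2.
N_0 = 3
N_1 = 3 + 3^2 + 3^2 = 21
N_2 = 3 + 21^2 + 21^2 = 885
Terms of depth exactly 2: N_2 − N_1 = 885 − 21 = 864.

864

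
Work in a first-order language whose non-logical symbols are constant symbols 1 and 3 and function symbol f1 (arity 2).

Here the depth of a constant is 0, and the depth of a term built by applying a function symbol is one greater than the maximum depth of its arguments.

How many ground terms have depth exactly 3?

Count level by level. With function symbols f1/2, the terms of depth ≤ k are the 2 constants together with each function applied to depth-≤(k−1) tuples, so N_k = 2 + N_{k-1}^2.
N_0 = 2
N_1 = 2 + 2^2 = 6
N_2 = 2 + 6^2 = 38
N_3 = 2 + 38^2 = 1446
Terms of depth exactly 3: N_3 − N_2 = 1446 − 38 = 1408.

1408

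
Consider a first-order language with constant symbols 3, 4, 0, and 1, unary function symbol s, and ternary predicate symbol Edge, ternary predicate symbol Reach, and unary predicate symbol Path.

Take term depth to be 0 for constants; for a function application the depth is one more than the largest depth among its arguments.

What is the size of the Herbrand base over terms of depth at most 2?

First count ground terms of depth ≤ 2.
Let N_k = |{terms of depth ≤ k}|. Then N_0 = 4 and N_k = 4 + N_{k-1} for k ≥ 1 (one summand per function symbol, arity giving the exponent).
N_0 = 4
N_1 = 4 + 4 = 8
N_2 = 4 + 8 = 12
Explicitly: 3, 4, 0, 1, s(3), s(4), s(0), s(1), s(s(3)), s(s(4)), s(s(0)), s(s(1)).
So |H| = 12.
A ground atom is a predicate applied to a tuple of terms from H, so the count is the sum over predicates of |H|^arity:
  Edge: 12^3 = 1728;  Reach: 12^3 = 1728;  Path: 12
Total ground atoms: 1728 + 1728 + 12 = 3468.

3468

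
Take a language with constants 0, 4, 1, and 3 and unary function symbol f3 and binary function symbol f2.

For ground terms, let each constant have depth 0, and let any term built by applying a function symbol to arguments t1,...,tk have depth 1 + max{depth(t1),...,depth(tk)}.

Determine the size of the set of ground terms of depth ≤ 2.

604

Count level by level. With function symbols f3/1, f2/2, the terms of depth ≤ k are the 4 constants together with each function applied to depth-≤(k−1) tuples, so N_k = 4 + N_{k-1} + N_{k-1}^2.
N_0 = 4
N_1 = 4 + 4 + 4^2 = 24
N_2 = 4 + 24 + 24^2 = 604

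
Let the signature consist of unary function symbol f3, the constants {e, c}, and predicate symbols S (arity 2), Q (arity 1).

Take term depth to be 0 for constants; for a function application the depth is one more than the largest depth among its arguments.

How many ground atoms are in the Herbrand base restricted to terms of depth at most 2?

First count ground terms of depth ≤ 2.
Write N_k for the number of ground terms of depth ≤ k. A term of depth ≤ k is either a constant or a function symbol applied to arguments of depth ≤ k−1, so N_k = 2 + N_{k-1}.
N_0 = 2
N_1 = 2 + 2 = 4
N_2 = 2 + 4 = 6
So |H| = 6.
Each predicate of arity r yields |H|^r ground atoms (one per choice of an r-tuple from H):
  S: 6^2 = 36;  Q: 6
Total ground atoms: 36 + 6 = 42.

42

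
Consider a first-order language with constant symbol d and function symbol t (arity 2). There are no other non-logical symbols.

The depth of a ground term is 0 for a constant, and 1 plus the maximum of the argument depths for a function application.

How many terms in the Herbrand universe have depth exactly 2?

3

Let N_k = |{terms of depth ≤ k}|. Then N_0 = 1 and N_k = 1 + N_{k-1}^2 for k ≥ 1 (one summand per function symbol, arity giving the exponent).
N_0 = 1
N_1 = 1 + 1^2 = 2
N_2 = 1 + 2^2 = 5
Terms of depth exactly 2: N_2 − N_1 = 5 − 2 = 3.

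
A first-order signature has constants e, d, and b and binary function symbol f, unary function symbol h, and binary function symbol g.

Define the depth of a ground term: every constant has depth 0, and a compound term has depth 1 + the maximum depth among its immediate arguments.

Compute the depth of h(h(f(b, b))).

3

depth(f(b, b)) = 1 + max(0, 0) = 1
depth(h(f(b, b))) = 1 + depth(f(b, b)) = 1 + 1 = 2
depth(h(h(f(b, b)))) = 1 + depth(h(f(b, b))) = 1 + 2 = 3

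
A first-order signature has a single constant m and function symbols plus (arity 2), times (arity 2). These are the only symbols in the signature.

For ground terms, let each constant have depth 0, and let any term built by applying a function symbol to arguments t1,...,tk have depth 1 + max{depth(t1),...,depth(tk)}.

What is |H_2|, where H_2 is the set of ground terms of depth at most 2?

19

If N_k denotes the number of depth-≤k ground terms, the 1 constant gives N_0 = 1, and each function symbol of arity r contributes N_{k-1}^r new terms at level k: N_k = 1 + N_{k-1}^2 + N_{k-1}^2.
N_0 = 1
N_1 = 1 + 1^2 + 1^2 = 3
N_2 = 1 + 3^2 + 3^2 = 19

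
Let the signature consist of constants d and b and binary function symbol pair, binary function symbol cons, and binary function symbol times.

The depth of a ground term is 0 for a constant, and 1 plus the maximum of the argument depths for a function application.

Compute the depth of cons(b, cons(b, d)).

2

depth(cons(b, d)) = 1 + max(0, 0) = 1
depth(cons(b, cons(b, d))) = 1 + max(0, 1) = 2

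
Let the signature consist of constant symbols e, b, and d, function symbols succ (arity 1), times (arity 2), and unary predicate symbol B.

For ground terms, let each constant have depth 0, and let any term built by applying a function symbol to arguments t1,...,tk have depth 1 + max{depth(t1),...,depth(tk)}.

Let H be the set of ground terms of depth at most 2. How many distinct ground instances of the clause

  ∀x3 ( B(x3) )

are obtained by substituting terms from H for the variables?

243

Ground terms of depth ≤ 2:
  Count level by level. With function symbols succ/1, times/2, the terms of depth ≤ k are the 3 constants together with each function applied to depth-≤(k−1) tuples, so N_k = 3 + N_{k-1} + N_{k-1}^2.
  N_0 = 3
  N_1 = 3 + 3 + 3^2 = 15
  N_2 = 3 + 15 + 15^2 = 243
So there are 243 ground terms available for substitution.
The clause has 1 distinct variable (x3), which appears in the body. In the free term algebra distinct substitutions yield syntactically distinct ground instances.
Number of ground instances = 243.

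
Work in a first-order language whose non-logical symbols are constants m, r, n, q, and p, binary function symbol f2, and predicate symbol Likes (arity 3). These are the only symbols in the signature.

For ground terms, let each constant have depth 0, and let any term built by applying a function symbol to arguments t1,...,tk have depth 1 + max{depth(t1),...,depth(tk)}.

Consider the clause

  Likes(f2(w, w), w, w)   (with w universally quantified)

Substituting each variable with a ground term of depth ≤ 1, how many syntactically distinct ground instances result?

Ground terms of depth ≤ 1:
  Let N_k = |{terms of depth ≤ k}|. Then N_0 = 5 and N_k = 5 + N_{k-1}^2 for k ≥ 1 (one summand per function symbol, arity giving the exponent).
  N_0 = 5
  N_1 = 5 + 5^2 = 30
So there are 30 ground terms available for substitution.
The body mentions the single quantified variable w; since ground terms form a free algebra, no two substitutions collapse to the same formula.
Number of ground instances = 30.

30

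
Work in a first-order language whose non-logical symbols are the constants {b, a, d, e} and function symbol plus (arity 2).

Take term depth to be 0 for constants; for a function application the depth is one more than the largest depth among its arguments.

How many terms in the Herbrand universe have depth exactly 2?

Let N_k = |{terms of depth ≤ k}|. Then N_0 = 4 and N_k = 4 + N_{k-1}^2 for k ≥ 1 (one summand per function symbol, arity giving the exponent).
N_0 = 4
N_1 = 4 + 4^2 = 20
N_2 = 4 + 20^2 = 404
Terms of depth exactly 2: N_2 − N_1 = 404 − 20 = 384.

384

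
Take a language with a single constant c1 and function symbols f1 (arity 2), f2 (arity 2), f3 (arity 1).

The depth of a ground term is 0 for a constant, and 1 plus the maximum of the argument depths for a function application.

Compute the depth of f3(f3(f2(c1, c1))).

3

depth(f2(c1, c1)) = 1 + max(0, 0) = 1
depth(f3(f2(c1, c1))) = 1 + depth(f2(c1, c1)) = 1 + 1 = 2
depth(f3(f3(f2(c1, c1)))) = 1 + depth(f3(f2(c1, c1))) = 1 + 2 = 3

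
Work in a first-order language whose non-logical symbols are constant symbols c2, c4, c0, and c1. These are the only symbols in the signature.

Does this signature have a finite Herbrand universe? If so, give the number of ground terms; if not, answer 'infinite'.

There are no function symbols, so every ground term is one of the 4 constants.
The Herbrand universe is {c2, c4, c0, c1}, which is finite with 4 elements.

4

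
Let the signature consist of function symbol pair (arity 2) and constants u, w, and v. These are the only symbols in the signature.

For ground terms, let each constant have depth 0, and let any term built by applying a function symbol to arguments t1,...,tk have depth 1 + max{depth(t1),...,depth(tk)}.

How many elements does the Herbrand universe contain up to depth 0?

3

If N_k denotes the number of depth-≤k ground terms, the 3 constants give N_0 = 3, and each function symbol of arity r contributes N_{k-1}^r new terms at level k: N_k = 3 + N_{k-1}^2.
N_0 = 3
Explicitly: u, w, v.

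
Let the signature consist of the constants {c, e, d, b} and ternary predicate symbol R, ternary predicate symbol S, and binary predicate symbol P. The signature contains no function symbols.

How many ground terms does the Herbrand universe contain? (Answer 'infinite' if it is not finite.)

4

There are no function symbols, so every ground term is one of the 4 constants.
The Herbrand universe is {c, e, d, b}, which is finite with 4 elements.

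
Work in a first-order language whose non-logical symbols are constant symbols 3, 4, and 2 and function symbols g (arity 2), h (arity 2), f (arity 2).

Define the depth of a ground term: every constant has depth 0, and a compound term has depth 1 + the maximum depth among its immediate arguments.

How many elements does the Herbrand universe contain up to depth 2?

2703

If N_k denotes the number of depth-≤k ground terms, the 3 constants give N_0 = 3, and each function symbol of arity r contributes N_{k-1}^r new terms at level k: N_k = 3 + N_{k-1}^2 + N_{k-1}^2 + N_{k-1}^2.
N_0 = 3
N_1 = 3 + 3^2 + 3^2 + 3^2 = 30
N_2 = 3 + 30^2 + 30^2 + 30^2 = 2703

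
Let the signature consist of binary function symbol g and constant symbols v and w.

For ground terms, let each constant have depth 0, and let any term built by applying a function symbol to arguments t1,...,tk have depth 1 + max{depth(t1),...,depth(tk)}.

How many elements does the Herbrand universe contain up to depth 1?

6

Count level by level. With function symbols g/2, the terms of depth ≤ k are the 2 constants together with each function applied to depth-≤(k−1) tuples, so N_k = 2 + N_{k-1}^2.
N_0 = 2
N_1 = 2 + 2^2 = 6
Explicitly: v, w, g(v, v), g(v, w), g(w, v), g(w, w).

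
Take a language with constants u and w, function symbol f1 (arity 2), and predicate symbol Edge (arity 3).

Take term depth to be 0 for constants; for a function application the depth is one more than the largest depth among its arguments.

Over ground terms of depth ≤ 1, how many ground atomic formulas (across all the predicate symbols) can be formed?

First count ground terms of depth ≤ 1.
Let N_k = |{terms of depth ≤ k}|. Then N_0 = 2 and N_k = 2 + N_{k-1}^2 for k ≥ 1 (one summand per function symbol, arity giving the exponent).
N_0 = 2
N_1 = 2 + 2^2 = 6
Explicitly: u, w, f1(u, u), f1(u, w), f1(w, u), f1(w, w).
So |H| = 6.
A ground atom is a predicate applied to a tuple of terms from H, so the count is the sum over predicates of |H|^arity:
  Edge: 6^3 = 216
Total ground atoms: 216.

216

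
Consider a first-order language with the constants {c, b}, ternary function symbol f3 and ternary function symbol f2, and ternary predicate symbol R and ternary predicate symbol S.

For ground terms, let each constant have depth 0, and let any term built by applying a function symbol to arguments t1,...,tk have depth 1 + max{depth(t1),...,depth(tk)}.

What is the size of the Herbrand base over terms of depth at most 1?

First count ground terms of depth ≤ 1.
Let N_k = |{terms of depth ≤ k}|. Then N_0 = 2 and N_k = 2 + N_{k-1}^3 + N_{k-1}^3 for k ≥ 1 (one summand per function symbol, arity giving the exponent).
N_0 = 2
N_1 = 2 + 2^3 + 2^3 = 18
So |H| = 18.
For each predicate symbol, the number of ground atoms is |H| raised to its arity; summing:
  R: 18^3 = 5832;  S: 18^3 = 5832
Total ground atoms: 5832 + 5832 = 11664.

11664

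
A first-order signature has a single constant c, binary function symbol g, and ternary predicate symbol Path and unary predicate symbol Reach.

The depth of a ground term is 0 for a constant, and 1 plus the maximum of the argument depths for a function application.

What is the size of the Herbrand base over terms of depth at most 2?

First count ground terms of depth ≤ 2.
Let N_k = |{terms of depth ≤ k}|. Then N_0 = 1 and N_k = 1 + N_{k-1}^2 for k ≥ 1 (one summand per function symbol, arity giving the exponent).
N_0 = 1
N_1 = 1 + 1^2 = 2
N_2 = 1 + 2^2 = 5
Explicitly: c, g(c, c), g(c, g(c, c)), g(g(c, c), c), g(g(c, c), g(c, c)).
So |H| = 5.
Each predicate of arity r yields |H|^r ground atoms (one per choice of an r-tuple from H):
  Path: 5^3 = 125;  Reach: 5
Total ground atoms: 125 + 5 = 130.

130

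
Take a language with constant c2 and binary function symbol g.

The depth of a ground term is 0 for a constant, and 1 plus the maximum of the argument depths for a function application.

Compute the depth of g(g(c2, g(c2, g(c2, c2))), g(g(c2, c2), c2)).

4

depth(g(c2, c2)) = 1 + max(0, 0) = 1
depth(g(c2, g(c2, c2))) = 1 + max(0, 1) = 2
depth(g(c2, g(c2, g(c2, c2)))) = 1 + max(0, 2) = 3
depth(g(g(c2, c2), c2)) = 1 + max(1, 0) = 2
depth(g(g(c2, g(c2, g(c2, c2))), g(g(c2, c2), c2))) = 1 + max(3, 2) = 4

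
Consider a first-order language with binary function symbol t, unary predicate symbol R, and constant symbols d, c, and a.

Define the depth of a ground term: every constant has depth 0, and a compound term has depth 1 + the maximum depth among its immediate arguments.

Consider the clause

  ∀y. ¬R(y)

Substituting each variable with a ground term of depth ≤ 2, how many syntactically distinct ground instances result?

Ground terms of depth ≤ 2:
  Let N_k count ground terms of depth at most k. Each non-constant term of depth ≤ k is some function symbol applied to depth-≤(k−1) arguments, giving N_k = 3 + N_{k-1}^2.
  N_0 = 3
  N_1 = 3 + 3^2 = 12
  N_2 = 3 + 12^2 = 147
So there are 147 ground terms available for substitution.
There is 1 variable to instantiate (y),  occurring in at least one literal, so different choices give different ground instances.
Number of ground instances = 147.

147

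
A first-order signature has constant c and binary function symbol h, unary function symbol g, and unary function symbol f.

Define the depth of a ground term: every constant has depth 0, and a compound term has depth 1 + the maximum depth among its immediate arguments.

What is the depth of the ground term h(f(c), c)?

2

depth(f(c)) = 1 + depth(c) = 1 + 0 = 1
depth(h(f(c), c)) = 1 + max(1, 0) = 2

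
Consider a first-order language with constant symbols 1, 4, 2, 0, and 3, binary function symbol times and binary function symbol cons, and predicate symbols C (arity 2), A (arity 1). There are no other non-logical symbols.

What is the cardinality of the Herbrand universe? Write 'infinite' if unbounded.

infinite

The signature has at least one function symbol (times, arity 2) and at least one constant (1).
Iterating times gives infinitely many distinct ground terms: 1, times(1, 1), times(times(1, 1), times(1, 1)), ...
So the Herbrand universe is infinite.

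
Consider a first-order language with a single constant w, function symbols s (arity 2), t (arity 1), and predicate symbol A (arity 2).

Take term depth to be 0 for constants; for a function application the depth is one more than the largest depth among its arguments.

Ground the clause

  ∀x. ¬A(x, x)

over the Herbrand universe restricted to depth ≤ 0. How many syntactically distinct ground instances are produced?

1

Ground terms of depth ≤ 0:
  Count level by level. With function symbols s/2, t/1, the terms of depth ≤ k are the 1 constant together with each function applied to depth-≤(k−1) tuples, so N_k = 1 + N_{k-1}^2 + N_{k-1}.
  N_0 = 1
  Explicitly: w.
So there is exactly 1 ground term available for substitution.
There is 1 variable to instantiate (x),  occurring in at least one literal, so different choices give different ground instances.
Number of ground instances = 1.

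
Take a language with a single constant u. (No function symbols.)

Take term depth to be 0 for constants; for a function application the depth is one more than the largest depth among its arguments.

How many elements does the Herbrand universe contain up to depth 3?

With no function symbols every ground term is a constant, so there is exactly 1 ground term at every depth bound.
N_0 = 1
N_1 = 1
N_2 = 1
N_3 = 1

1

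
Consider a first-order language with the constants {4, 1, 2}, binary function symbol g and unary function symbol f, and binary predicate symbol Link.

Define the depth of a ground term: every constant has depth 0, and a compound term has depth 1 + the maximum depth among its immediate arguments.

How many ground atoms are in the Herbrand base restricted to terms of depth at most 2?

59049

First count ground terms of depth ≤ 2.
Count level by level. With function symbols g/2, f/1, the terms of depth ≤ k are the 3 constants together with each function applied to depth-≤(k−1) tuples, so N_k = 3 + N_{k-1}^2 + N_{k-1}.
N_0 = 3
N_1 = 3 + 3^2 + 3 = 15
N_2 = 3 + 15^2 + 15 = 243
So |H| = 243.
For each predicate symbol, the number of ground atoms is |H| raised to its arity; summing:
  Link: 243^2 = 59049
Total ground atoms: 59049.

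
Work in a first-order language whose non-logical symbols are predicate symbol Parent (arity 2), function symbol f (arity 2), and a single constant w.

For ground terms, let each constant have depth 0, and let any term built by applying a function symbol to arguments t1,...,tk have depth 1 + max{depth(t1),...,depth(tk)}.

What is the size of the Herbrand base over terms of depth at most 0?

1

First count ground terms of depth ≤ 0.
Count level by level. With function symbols f/2, the terms of depth ≤ k are the 1 constant together with each function applied to depth-≤(k−1) tuples, so N_k = 1 + N_{k-1}^2.
N_0 = 1
Explicitly: w.
So |H| = 1.
A ground atom is a predicate applied to a tuple of terms from H, so the count is the sum over predicates of |H|^arity:
  Parent: 1^2 = 1
Total ground atoms: 1.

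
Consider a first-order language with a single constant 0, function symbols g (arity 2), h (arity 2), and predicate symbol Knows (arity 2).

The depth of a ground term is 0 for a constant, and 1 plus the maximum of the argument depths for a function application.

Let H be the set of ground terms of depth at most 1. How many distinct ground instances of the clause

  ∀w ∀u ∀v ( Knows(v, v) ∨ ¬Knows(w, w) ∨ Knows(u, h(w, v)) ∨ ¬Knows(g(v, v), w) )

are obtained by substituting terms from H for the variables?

Ground terms of depth ≤ 1:
  Let N_k count ground terms of depth at most k. Each non-constant term of depth ≤ k is some function symbol applied to depth-≤(k−1) arguments, giving N_k = 1 + N_{k-1}^2 + N_{k-1}^2.
  N_0 = 1
  N_1 = 1 + 1^2 + 1^2 = 3
So there are 3 ground terms available for substitution.
The clause has 3 distinct variables (w, u, v), each appearing in the body. In the free term algebra distinct substitutions yield syntactically distinct ground instances.
Number of ground instances = 3^3 = 27.

27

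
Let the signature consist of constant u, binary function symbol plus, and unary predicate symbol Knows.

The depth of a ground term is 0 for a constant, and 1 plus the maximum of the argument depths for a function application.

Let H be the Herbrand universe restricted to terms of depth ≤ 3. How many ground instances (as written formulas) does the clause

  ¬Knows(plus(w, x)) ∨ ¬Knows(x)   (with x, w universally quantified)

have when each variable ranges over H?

Ground terms of depth ≤ 3:
  Write N_k for the number of ground terms of depth ≤ k. A term of depth ≤ k is either a constant or a function symbol applied to arguments of depth ≤ k−1, so N_k = 1 + N_{k-1}^2.
  N_0 = 1
  N_1 = 1 + 1^2 = 2
  N_2 = 1 + 2^2 = 5
  N_3 = 1 + 5^2 = 26
So there are 26 ground terms available for substitution.
The clause has 2 distinct variables (x, w), each appearing in the body. In the free term algebra distinct substitutions yield syntactically distinct ground instances.
Number of ground instances = 26^2 = 676.

676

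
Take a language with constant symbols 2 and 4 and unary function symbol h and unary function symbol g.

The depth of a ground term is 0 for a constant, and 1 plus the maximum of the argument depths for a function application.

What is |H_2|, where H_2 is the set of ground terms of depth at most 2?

14

Let N_k count ground terms of depth at most k. Each non-constant term of depth ≤ k is some function symbol applied to depth-≤(k−1) arguments, giving N_k = 2 + N_{k-1} + N_{k-1}.
N_0 = 2
N_1 = 2 + 2 + 2 = 6
N_2 = 2 + 6 + 6 = 14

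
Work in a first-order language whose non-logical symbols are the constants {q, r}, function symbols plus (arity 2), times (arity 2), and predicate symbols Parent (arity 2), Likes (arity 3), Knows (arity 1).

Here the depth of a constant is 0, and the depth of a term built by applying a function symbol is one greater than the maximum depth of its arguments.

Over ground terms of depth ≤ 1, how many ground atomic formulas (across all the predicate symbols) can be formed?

First count ground terms of depth ≤ 1.
If N_k denotes the number of depth-≤k ground terms, the 2 constants give N_0 = 2, and each function symbol of arity r contributes N_{k-1}^r new terms at level k: N_k = 2 + N_{k-1}^2 + N_{k-1}^2.
N_0 = 2
N_1 = 2 + 2^2 + 2^2 = 10
Explicitly: q, r, plus(q, q), plus(q, r), plus(r, q), plus(r, r), times(q, q), times(q, r), times(r, q), times(r, r).
So |H| = 10.
Each predicate of arity r yields |H|^r ground atoms (one per choice of an r-tuple from H):
  Parent: 10^2 = 100;  Likes: 10^3 = 1000;  Knows: 10
Total ground atoms: 100 + 1000 + 10 = 1110.

1110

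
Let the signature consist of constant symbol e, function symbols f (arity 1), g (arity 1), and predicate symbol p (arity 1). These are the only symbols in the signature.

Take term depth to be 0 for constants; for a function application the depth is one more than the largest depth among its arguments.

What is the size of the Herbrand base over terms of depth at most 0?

First count ground terms of depth ≤ 0.
Let N_k = |{terms of depth ≤ k}|. Then N_0 = 1 and N_k = 1 + N_{k-1} + N_{k-1} for k ≥ 1 (one summand per function symbol, arity giving the exponent).
N_0 = 1
So |H| = 1.
Ground atoms are formed by filling each argument slot of a predicate with a term from H, so an r-ary predicate gives |H|^r atoms:
  p: 1
Total ground atoms: 1.

1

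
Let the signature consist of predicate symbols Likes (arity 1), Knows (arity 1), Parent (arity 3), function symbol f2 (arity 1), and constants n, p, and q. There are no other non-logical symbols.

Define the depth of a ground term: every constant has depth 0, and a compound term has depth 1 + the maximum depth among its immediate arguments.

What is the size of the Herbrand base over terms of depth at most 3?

1752

First count ground terms of depth ≤ 3.
If N_k denotes the number of depth-≤k ground terms, the 3 constants give N_0 = 3, and each function symbol of arity r contributes N_{k-1}^r new terms at level k: N_k = 3 + N_{k-1}.
N_0 = 3
N_1 = 3 + 3 = 6
N_2 = 3 + 6 = 9
N_3 = 3 + 9 = 12
Explicitly: n, p, q, f2(n), f2(p), f2(q), f2(f2(n)), f2(f2(p)), f2(f2(q)), f2(f2(f2(n))), f2(f2(f2(p))), f2(f2(f2(q))).
So |H| = 12.
Ground atoms are formed by filling each argument slot of a predicate with a term from H, so an r-ary predicate gives |H|^r atoms:
  Likes: 12;  Knows: 12;  Parent: 12^3 = 1728
Total ground atoms: 12 + 12 + 1728 = 1752.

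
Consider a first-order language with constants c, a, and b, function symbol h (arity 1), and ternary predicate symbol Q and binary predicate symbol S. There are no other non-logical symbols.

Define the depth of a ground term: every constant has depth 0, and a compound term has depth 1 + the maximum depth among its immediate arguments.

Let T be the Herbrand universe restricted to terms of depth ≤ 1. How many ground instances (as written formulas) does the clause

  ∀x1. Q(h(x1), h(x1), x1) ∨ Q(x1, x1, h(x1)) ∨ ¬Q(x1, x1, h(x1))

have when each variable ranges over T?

6

Ground terms of depth ≤ 1:
  If N_k denotes the number of depth-≤k ground terms, the 3 constants give N_0 = 3, and each function symbol of arity r contributes N_{k-1}^r new terms at level k: N_k = 3 + N_{k-1}.
  N_0 = 3
  N_1 = 3 + 3 = 6
  Explicitly: c, a, b, h(c), h(a), h(b).
So there are 6 ground terms available for substitution.
The variable x1 ranges independently over the available ground terms, and distinct assignments produce distinct instances.
Number of ground instances = 6.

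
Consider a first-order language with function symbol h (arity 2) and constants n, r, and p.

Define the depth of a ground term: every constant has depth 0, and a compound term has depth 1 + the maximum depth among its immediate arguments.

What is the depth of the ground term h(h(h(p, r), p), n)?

depth(h(p, r)) = 1 + max(0, 0) = 1
depth(h(h(p, r), p)) = 1 + max(1, 0) = 2
depth(h(h(h(p, r), p), n)) = 1 + max(2, 0) = 3

3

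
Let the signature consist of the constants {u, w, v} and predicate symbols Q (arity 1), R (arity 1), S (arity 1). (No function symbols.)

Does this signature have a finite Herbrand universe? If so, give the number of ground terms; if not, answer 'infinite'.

There are no function symbols, so every ground term is one of the 3 constants.
The Herbrand universe is {u, w, v}, which is finite with 3 elements.

3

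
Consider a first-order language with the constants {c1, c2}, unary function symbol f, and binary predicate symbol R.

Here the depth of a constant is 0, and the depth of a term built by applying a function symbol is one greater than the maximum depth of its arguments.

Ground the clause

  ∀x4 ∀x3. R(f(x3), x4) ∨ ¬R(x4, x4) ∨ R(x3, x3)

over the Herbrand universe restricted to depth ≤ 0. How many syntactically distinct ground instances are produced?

Ground terms of depth ≤ 0:
  If N_k denotes the number of depth-≤k ground terms, the 2 constants give N_0 = 2, and each function symbol of arity r contributes N_{k-1}^r new terms at level k: N_k = 2 + N_{k-1}.
  N_0 = 2
  Explicitly: c1, c2.
So there are 2 ground terms available for substitution.
There are 2 variables to instantiate (x4, x3), each occurring in at least one literal, so different choices give different ground instances.
Number of ground instances = 2^2 = 4.

4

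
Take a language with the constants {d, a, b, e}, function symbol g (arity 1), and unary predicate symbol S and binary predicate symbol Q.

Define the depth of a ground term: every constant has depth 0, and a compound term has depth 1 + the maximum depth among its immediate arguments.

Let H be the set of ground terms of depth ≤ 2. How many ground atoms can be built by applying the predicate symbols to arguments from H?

156

First count ground terms of depth ≤ 2.
Write N_k for the number of ground terms of depth ≤ k. A term of depth ≤ k is either a constant or a function symbol applied to arguments of depth ≤ k−1, so N_k = 4 + N_{k-1}.
N_0 = 4
N_1 = 4 + 4 = 8
N_2 = 4 + 8 = 12
Explicitly: d, a, b, e, g(d), g(a), g(b), g(e), g(g(d)), g(g(a)), g(g(b)), g(g(e)).
So |H| = 12.
Ground atoms are formed by filling each argument slot of a predicate with a term from H, so an r-ary predicate gives |H|^r atoms:
  S: 12;  Q: 12^2 = 144
Total ground atoms: 12 + 144 = 156.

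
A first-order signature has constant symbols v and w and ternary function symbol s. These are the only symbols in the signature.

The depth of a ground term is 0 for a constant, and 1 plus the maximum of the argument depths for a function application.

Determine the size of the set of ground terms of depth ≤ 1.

10

Count level by level. With function symbols s/3, the terms of depth ≤ k are the 2 constants together with each function applied to depth-≤(k−1) tuples, so N_k = 2 + N_{k-1}^3.
N_0 = 2
N_1 = 2 + 2^3 = 10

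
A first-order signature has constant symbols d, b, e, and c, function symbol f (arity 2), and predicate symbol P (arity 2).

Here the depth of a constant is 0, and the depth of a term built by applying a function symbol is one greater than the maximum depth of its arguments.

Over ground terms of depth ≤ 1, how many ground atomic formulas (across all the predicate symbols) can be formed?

First count ground terms of depth ≤ 1.
Write N_k for the number of ground terms of depth ≤ k. A term of depth ≤ k is either a constant or a function symbol applied to arguments of depth ≤ k−1, so N_k = 4 + N_{k-1}^2.
N_0 = 4
N_1 = 4 + 4^2 = 20
So |H| = 20.
For each predicate symbol, the number of ground atoms is |H| raised to its arity; summing:
  P: 20^2 = 400
Total ground atoms: 400.

400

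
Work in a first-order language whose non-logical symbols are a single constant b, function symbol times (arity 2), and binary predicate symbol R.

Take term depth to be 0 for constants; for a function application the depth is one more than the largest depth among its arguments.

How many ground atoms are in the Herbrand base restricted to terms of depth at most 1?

First count ground terms of depth ≤ 1.
If N_k denotes the number of depth-≤k ground terms, the 1 constant gives N_0 = 1, and each function symbol of arity r contributes N_{k-1}^r new terms at level k: N_k = 1 + N_{k-1}^2.
N_0 = 1
N_1 = 1 + 1^2 = 2
So |H| = 2.
A ground atom is a predicate applied to a tuple of terms from H, so the count is the sum over predicates of |H|^arity:
  R: 2^2 = 4
Total ground atoms: 4.

4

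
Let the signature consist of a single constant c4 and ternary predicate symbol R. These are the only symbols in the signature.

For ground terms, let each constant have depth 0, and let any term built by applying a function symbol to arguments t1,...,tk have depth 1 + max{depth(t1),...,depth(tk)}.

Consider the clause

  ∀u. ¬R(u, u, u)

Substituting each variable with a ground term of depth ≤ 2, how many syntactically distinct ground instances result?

1

Ground terms of depth ≤ 2:
  With no function symbols every ground term is a constant, so there is exactly 1 ground term at every depth bound.
  N_0 = 1
  N_1 = 1
  N_2 = 1
  Explicitly: c4.
So there is exactly 1 ground term available for substitution.
The body mentions the single quantified variable u; since ground terms form a free algebra, no two substitutions collapse to the same formula.
Number of ground instances = 1.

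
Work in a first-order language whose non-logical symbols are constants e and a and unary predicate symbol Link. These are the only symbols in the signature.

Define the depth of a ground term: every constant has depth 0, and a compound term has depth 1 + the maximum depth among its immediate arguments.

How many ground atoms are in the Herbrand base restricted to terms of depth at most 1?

First count ground terms of depth ≤ 1.
With no function symbols every ground term is a constant, so there are exactly 2 ground terms at every depth bound.
N_0 = 2
N_1 = 2
So |H| = 2.
For each predicate symbol, the number of ground atoms is |H| raised to its arity; summing:
  Link: 2
Total ground atoms: 2.

2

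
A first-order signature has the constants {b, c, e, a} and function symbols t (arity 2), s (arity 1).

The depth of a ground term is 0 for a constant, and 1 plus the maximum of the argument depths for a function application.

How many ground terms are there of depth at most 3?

365424

Count level by level. With function symbols t/2, s/1, the terms of depth ≤ k are the 4 constants together with each function applied to depth-≤(k−1) tuples, so N_k = 4 + N_{k-1}^2 + N_{k-1}.
N_0 = 4
N_1 = 4 + 4^2 + 4 = 24
N_2 = 4 + 24^2 + 24 = 604
N_3 = 4 + 604^2 + 604 = 365424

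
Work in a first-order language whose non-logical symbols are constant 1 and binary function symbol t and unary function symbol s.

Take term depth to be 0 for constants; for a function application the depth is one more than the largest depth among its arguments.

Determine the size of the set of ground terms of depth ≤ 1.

If N_k denotes the number of depth-≤k ground terms, the 1 constant gives N_0 = 1, and each function symbol of arity r contributes N_{k-1}^r new terms at level k: N_k = 1 + N_{k-1}^2 + N_{k-1}.
N_0 = 1
N_1 = 1 + 1^2 + 1 = 3
Explicitly: 1, t(1, 1), s(1).

3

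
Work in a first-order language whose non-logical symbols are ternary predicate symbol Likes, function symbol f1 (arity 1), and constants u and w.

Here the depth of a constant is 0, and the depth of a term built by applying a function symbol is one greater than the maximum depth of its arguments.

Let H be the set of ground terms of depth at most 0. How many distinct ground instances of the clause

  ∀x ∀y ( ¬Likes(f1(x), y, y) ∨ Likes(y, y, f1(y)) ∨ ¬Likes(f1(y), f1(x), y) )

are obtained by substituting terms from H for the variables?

4

Ground terms of depth ≤ 0:
  Write N_k for the number of ground terms of depth ≤ k. A term of depth ≤ k is either a constant or a function symbol applied to arguments of depth ≤ k−1, so N_k = 2 + N_{k-1}.
  N_0 = 2
  Explicitly: u, w.
So there are 2 ground terms available for substitution.
There are 2 variables to instantiate (x, y), each occurring in at least one literal, so different choices give different ground instances.
Number of ground instances = 2^2 = 4.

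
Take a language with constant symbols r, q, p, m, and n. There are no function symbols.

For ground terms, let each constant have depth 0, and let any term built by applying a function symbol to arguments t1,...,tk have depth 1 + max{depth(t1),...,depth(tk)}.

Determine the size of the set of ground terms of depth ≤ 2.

With no function symbols every ground term is a constant, so there are exactly 5 ground terms at every depth bound.
N_0 = 5
N_1 = 5
N_2 = 5
Explicitly: r, q, p, m, n.

5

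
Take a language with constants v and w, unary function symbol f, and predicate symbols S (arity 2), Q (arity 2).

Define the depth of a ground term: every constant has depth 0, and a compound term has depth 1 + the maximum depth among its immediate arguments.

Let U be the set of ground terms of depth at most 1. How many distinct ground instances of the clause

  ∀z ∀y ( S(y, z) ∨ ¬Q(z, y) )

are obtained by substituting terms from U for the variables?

Ground terms of depth ≤ 1:
  Let N_k count ground terms of depth at most k. Each non-constant term of depth ≤ k is some function symbol applied to depth-≤(k−1) arguments, giving N_k = 2 + N_{k-1}.
  N_0 = 2
  N_1 = 2 + 2 = 4
So there are 4 ground terms available for substitution.
There are 2 variables to instantiate (z, y), each occurring in at least one literal, so different choices give different ground instances.
Number of ground instances = 4^2 = 16.

16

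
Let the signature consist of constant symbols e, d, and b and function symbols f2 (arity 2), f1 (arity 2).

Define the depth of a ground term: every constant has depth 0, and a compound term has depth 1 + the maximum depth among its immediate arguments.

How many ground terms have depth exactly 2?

864

If N_k denotes the number of depth-≤k ground terms, the 3 constants give N_0 = 3, and each function symbol of arity r contributes N_{k-1}^r new terms at level k: N_k = 3 + N_{k-1}^2 + N_{k-1}^2.
N_0 = 3
N_1 = 3 + 3^2 + 3^2 = 21
N_2 = 3 + 21^2 + 21^2 = 885
Terms of depth exactly 2: N_2 − N_1 = 885 − 21 = 864.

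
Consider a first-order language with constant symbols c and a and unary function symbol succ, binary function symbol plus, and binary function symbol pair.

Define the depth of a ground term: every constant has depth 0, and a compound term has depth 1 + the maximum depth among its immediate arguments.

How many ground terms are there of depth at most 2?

302

Write N_k for the number of ground terms of depth ≤ k. A term of depth ≤ k is either a constant or a function symbol applied to arguments of depth ≤ k−1, so N_k = 2 + N_{k-1} + N_{k-1}^2 + N_{k-1}^2.
N_0 = 2
N_1 = 2 + 2 + 2^2 + 2^2 = 12
N_2 = 2 + 12 + 12^2 + 12^2 = 302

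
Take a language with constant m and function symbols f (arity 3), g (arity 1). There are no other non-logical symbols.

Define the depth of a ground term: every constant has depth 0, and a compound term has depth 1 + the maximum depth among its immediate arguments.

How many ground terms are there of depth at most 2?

31

Let N_k count ground terms of depth at most k. Each non-constant term of depth ≤ k is some function symbol applied to depth-≤(k−1) arguments, giving N_k = 1 + N_{k-1}^3 + N_{k-1}.
N_0 = 1
N_1 = 1 + 1^3 + 1 = 3
N_2 = 1 + 3^3 + 3 = 31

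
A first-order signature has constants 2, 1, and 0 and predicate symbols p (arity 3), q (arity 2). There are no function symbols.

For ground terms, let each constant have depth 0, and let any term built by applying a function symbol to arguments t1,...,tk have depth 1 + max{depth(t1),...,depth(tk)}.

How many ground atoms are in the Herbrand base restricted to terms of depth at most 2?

36

First count ground terms of depth ≤ 2.
With no function symbols every ground term is a constant, so there are exactly 3 ground terms at every depth bound.
N_0 = 3
N_1 = 3
N_2 = 3
Explicitly: 2, 1, 0.
So |H| = 3.
For each predicate symbol, the number of ground atoms is |H| raised to its arity; summing:
  p: 3^3 = 27;  q: 3^2 = 9
Total ground atoms: 27 + 9 = 36.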